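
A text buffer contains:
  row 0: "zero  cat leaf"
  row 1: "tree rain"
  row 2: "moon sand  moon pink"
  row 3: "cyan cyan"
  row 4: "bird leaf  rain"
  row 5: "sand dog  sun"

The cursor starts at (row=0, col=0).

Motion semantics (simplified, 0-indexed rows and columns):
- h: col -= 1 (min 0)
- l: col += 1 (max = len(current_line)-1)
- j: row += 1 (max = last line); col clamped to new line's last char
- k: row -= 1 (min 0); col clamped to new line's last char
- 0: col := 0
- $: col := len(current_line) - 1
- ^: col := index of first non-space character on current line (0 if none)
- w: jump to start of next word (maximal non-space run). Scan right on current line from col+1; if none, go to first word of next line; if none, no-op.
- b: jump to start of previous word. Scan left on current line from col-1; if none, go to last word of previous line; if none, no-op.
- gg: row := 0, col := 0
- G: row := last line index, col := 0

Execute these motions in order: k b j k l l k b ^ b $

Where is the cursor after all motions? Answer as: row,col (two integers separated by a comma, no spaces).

Answer: 0,13

Derivation:
After 1 (k): row=0 col=0 char='z'
After 2 (b): row=0 col=0 char='z'
After 3 (j): row=1 col=0 char='t'
After 4 (k): row=0 col=0 char='z'
After 5 (l): row=0 col=1 char='e'
After 6 (l): row=0 col=2 char='r'
After 7 (k): row=0 col=2 char='r'
After 8 (b): row=0 col=0 char='z'
After 9 (^): row=0 col=0 char='z'
After 10 (b): row=0 col=0 char='z'
After 11 ($): row=0 col=13 char='f'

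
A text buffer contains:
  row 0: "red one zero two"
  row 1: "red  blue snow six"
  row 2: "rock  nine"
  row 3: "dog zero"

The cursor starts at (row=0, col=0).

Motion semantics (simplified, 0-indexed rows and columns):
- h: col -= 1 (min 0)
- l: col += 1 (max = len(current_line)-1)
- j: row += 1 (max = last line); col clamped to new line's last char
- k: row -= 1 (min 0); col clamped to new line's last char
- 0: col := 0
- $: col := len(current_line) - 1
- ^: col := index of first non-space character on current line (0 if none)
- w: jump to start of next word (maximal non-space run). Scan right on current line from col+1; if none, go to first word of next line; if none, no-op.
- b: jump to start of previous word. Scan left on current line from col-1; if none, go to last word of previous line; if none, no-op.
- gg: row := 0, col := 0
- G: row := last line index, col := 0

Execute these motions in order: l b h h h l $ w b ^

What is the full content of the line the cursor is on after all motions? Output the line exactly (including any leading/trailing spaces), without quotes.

After 1 (l): row=0 col=1 char='e'
After 2 (b): row=0 col=0 char='r'
After 3 (h): row=0 col=0 char='r'
After 4 (h): row=0 col=0 char='r'
After 5 (h): row=0 col=0 char='r'
After 6 (l): row=0 col=1 char='e'
After 7 ($): row=0 col=15 char='o'
After 8 (w): row=1 col=0 char='r'
After 9 (b): row=0 col=13 char='t'
After 10 (^): row=0 col=0 char='r'

Answer: red one zero two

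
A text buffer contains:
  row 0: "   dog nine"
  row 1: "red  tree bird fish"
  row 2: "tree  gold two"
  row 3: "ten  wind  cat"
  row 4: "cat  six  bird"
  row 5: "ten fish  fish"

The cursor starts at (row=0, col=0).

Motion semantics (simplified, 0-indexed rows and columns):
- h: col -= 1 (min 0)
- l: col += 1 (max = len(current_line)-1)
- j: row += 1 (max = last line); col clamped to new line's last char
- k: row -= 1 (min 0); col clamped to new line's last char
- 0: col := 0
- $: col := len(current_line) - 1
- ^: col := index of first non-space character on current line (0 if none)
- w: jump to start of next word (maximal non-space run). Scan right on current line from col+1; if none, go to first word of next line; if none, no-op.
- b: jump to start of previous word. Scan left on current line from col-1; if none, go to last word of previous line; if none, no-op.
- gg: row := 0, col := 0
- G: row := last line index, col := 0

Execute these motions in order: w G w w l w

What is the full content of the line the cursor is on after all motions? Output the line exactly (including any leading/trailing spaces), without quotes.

After 1 (w): row=0 col=3 char='d'
After 2 (G): row=5 col=0 char='t'
After 3 (w): row=5 col=4 char='f'
After 4 (w): row=5 col=10 char='f'
After 5 (l): row=5 col=11 char='i'
After 6 (w): row=5 col=11 char='i'

Answer: ten fish  fish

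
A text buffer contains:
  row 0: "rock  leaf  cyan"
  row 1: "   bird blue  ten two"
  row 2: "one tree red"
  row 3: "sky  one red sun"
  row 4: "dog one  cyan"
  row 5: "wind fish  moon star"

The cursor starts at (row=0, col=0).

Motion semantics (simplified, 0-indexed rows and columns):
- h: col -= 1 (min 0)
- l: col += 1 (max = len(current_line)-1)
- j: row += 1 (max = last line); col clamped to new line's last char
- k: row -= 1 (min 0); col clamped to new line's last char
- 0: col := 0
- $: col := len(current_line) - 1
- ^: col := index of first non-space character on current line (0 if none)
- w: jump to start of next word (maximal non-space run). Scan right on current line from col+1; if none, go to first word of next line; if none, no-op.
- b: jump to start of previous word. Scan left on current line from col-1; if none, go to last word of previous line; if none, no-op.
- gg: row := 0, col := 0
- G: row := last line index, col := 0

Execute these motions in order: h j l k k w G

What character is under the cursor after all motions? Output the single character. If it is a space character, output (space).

After 1 (h): row=0 col=0 char='r'
After 2 (j): row=1 col=0 char='_'
After 3 (l): row=1 col=1 char='_'
After 4 (k): row=0 col=1 char='o'
After 5 (k): row=0 col=1 char='o'
After 6 (w): row=0 col=6 char='l'
After 7 (G): row=5 col=0 char='w'

Answer: w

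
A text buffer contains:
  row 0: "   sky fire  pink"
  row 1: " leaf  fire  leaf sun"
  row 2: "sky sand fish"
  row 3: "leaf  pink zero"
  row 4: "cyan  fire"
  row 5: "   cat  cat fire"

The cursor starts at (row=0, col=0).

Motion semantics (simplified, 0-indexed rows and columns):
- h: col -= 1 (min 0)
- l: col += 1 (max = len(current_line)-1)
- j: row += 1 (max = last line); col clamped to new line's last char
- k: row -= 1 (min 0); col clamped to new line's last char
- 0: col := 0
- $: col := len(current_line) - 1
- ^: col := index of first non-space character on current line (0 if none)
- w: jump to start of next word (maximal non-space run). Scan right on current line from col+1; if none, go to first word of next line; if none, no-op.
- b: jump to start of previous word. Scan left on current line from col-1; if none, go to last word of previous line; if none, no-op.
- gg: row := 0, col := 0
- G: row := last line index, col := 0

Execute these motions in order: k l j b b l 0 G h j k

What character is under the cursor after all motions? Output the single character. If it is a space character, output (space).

After 1 (k): row=0 col=0 char='_'
After 2 (l): row=0 col=1 char='_'
After 3 (j): row=1 col=1 char='l'
After 4 (b): row=0 col=13 char='p'
After 5 (b): row=0 col=7 char='f'
After 6 (l): row=0 col=8 char='i'
After 7 (0): row=0 col=0 char='_'
After 8 (G): row=5 col=0 char='_'
After 9 (h): row=5 col=0 char='_'
After 10 (j): row=5 col=0 char='_'
After 11 (k): row=4 col=0 char='c'

Answer: c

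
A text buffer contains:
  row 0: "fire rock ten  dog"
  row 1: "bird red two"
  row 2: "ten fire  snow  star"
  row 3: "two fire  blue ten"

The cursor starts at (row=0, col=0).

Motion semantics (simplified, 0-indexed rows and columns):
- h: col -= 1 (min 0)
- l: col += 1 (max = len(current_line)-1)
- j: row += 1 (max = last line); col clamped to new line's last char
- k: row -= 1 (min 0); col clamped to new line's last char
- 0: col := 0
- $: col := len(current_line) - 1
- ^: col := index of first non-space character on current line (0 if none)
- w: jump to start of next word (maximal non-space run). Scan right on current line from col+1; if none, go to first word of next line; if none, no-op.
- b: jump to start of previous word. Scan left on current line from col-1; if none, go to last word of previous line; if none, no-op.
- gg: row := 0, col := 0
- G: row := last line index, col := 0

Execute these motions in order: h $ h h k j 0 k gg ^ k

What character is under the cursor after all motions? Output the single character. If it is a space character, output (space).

Answer: f

Derivation:
After 1 (h): row=0 col=0 char='f'
After 2 ($): row=0 col=17 char='g'
After 3 (h): row=0 col=16 char='o'
After 4 (h): row=0 col=15 char='d'
After 5 (k): row=0 col=15 char='d'
After 6 (j): row=1 col=11 char='o'
After 7 (0): row=1 col=0 char='b'
After 8 (k): row=0 col=0 char='f'
After 9 (gg): row=0 col=0 char='f'
After 10 (^): row=0 col=0 char='f'
After 11 (k): row=0 col=0 char='f'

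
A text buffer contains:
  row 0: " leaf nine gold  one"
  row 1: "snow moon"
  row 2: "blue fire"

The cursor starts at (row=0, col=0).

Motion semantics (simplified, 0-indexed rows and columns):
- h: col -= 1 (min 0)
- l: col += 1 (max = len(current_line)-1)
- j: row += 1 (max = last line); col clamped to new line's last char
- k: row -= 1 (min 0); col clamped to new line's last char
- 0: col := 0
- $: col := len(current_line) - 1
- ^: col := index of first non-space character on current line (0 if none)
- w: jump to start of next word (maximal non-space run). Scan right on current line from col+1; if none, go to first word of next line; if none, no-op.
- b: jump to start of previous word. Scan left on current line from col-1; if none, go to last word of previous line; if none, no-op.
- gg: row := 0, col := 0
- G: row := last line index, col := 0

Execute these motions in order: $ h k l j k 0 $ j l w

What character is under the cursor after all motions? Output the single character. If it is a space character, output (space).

Answer: b

Derivation:
After 1 ($): row=0 col=19 char='e'
After 2 (h): row=0 col=18 char='n'
After 3 (k): row=0 col=18 char='n'
After 4 (l): row=0 col=19 char='e'
After 5 (j): row=1 col=8 char='n'
After 6 (k): row=0 col=8 char='n'
After 7 (0): row=0 col=0 char='_'
After 8 ($): row=0 col=19 char='e'
After 9 (j): row=1 col=8 char='n'
After 10 (l): row=1 col=8 char='n'
After 11 (w): row=2 col=0 char='b'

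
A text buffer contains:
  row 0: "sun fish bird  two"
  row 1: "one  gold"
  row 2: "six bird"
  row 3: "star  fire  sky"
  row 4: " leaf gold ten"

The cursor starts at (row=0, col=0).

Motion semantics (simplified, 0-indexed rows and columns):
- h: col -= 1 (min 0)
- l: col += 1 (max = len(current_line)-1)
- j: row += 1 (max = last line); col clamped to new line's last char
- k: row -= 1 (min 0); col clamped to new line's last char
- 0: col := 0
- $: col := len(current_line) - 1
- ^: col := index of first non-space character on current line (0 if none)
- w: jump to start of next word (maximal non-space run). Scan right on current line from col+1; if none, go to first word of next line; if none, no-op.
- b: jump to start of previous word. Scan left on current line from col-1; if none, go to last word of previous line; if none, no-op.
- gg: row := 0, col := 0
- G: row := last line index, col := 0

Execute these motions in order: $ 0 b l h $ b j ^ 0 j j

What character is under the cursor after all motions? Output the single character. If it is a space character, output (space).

Answer: s

Derivation:
After 1 ($): row=0 col=17 char='o'
After 2 (0): row=0 col=0 char='s'
After 3 (b): row=0 col=0 char='s'
After 4 (l): row=0 col=1 char='u'
After 5 (h): row=0 col=0 char='s'
After 6 ($): row=0 col=17 char='o'
After 7 (b): row=0 col=15 char='t'
After 8 (j): row=1 col=8 char='d'
After 9 (^): row=1 col=0 char='o'
After 10 (0): row=1 col=0 char='o'
After 11 (j): row=2 col=0 char='s'
After 12 (j): row=3 col=0 char='s'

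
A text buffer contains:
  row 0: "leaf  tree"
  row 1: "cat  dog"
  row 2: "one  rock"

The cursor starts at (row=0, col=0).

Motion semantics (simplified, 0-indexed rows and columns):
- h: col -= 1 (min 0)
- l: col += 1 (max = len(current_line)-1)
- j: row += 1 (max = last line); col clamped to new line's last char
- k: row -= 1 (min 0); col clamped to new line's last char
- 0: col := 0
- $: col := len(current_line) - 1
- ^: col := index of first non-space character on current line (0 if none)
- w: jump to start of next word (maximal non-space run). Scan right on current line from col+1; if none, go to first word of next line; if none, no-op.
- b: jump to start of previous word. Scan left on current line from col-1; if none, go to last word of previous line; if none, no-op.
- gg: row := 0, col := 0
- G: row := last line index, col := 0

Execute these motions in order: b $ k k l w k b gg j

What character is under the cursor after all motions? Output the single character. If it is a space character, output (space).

Answer: c

Derivation:
After 1 (b): row=0 col=0 char='l'
After 2 ($): row=0 col=9 char='e'
After 3 (k): row=0 col=9 char='e'
After 4 (k): row=0 col=9 char='e'
After 5 (l): row=0 col=9 char='e'
After 6 (w): row=1 col=0 char='c'
After 7 (k): row=0 col=0 char='l'
After 8 (b): row=0 col=0 char='l'
After 9 (gg): row=0 col=0 char='l'
After 10 (j): row=1 col=0 char='c'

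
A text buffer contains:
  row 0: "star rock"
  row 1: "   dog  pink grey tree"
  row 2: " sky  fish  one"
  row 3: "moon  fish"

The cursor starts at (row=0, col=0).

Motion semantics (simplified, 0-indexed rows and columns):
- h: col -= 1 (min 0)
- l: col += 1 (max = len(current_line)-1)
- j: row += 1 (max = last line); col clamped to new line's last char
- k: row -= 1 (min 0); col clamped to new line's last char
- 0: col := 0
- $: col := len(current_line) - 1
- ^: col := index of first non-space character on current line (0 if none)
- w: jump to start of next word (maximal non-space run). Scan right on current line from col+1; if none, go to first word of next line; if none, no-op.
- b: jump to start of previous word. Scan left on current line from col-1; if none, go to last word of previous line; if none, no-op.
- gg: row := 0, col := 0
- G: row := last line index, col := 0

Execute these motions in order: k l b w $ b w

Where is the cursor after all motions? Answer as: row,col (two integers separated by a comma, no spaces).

Answer: 1,3

Derivation:
After 1 (k): row=0 col=0 char='s'
After 2 (l): row=0 col=1 char='t'
After 3 (b): row=0 col=0 char='s'
After 4 (w): row=0 col=5 char='r'
After 5 ($): row=0 col=8 char='k'
After 6 (b): row=0 col=5 char='r'
After 7 (w): row=1 col=3 char='d'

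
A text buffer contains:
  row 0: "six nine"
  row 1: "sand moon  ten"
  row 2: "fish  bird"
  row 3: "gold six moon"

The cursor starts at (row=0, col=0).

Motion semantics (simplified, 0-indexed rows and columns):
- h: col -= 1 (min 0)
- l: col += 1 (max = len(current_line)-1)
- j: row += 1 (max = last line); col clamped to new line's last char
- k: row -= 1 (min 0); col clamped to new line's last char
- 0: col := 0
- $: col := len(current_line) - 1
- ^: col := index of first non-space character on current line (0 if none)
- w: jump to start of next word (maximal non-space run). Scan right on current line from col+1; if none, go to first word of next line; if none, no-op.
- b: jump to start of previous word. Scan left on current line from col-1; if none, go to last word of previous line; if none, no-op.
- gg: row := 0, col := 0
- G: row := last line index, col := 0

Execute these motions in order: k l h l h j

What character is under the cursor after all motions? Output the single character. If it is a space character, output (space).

Answer: s

Derivation:
After 1 (k): row=0 col=0 char='s'
After 2 (l): row=0 col=1 char='i'
After 3 (h): row=0 col=0 char='s'
After 4 (l): row=0 col=1 char='i'
After 5 (h): row=0 col=0 char='s'
After 6 (j): row=1 col=0 char='s'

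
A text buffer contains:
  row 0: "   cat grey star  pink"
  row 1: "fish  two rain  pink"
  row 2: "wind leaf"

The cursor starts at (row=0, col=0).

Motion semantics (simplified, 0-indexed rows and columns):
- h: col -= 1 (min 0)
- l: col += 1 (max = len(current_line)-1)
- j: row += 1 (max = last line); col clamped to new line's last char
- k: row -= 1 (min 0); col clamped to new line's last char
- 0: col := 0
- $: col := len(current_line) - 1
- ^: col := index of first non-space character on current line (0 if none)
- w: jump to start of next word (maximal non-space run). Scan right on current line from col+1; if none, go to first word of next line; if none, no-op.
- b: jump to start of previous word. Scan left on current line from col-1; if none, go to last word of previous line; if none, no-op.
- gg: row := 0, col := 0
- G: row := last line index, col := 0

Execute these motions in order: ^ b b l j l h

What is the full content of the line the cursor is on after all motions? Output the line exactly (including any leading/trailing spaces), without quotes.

After 1 (^): row=0 col=3 char='c'
After 2 (b): row=0 col=3 char='c'
After 3 (b): row=0 col=3 char='c'
After 4 (l): row=0 col=4 char='a'
After 5 (j): row=1 col=4 char='_'
After 6 (l): row=1 col=5 char='_'
After 7 (h): row=1 col=4 char='_'

Answer: fish  two rain  pink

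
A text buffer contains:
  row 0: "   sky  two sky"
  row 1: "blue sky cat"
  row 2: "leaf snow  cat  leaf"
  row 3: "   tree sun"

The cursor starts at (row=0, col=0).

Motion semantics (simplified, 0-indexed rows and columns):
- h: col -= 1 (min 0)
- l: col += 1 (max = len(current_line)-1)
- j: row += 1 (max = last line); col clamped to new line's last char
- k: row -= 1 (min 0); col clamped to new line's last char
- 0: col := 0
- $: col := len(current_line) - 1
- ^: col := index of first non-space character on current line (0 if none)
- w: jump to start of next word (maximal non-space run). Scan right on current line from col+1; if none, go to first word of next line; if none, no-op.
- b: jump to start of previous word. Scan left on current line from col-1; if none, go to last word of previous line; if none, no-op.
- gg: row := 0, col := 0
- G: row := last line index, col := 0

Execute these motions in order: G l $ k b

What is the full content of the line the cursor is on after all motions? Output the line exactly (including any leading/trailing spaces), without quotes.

Answer: leaf snow  cat  leaf

Derivation:
After 1 (G): row=3 col=0 char='_'
After 2 (l): row=3 col=1 char='_'
After 3 ($): row=3 col=10 char='n'
After 4 (k): row=2 col=10 char='_'
After 5 (b): row=2 col=5 char='s'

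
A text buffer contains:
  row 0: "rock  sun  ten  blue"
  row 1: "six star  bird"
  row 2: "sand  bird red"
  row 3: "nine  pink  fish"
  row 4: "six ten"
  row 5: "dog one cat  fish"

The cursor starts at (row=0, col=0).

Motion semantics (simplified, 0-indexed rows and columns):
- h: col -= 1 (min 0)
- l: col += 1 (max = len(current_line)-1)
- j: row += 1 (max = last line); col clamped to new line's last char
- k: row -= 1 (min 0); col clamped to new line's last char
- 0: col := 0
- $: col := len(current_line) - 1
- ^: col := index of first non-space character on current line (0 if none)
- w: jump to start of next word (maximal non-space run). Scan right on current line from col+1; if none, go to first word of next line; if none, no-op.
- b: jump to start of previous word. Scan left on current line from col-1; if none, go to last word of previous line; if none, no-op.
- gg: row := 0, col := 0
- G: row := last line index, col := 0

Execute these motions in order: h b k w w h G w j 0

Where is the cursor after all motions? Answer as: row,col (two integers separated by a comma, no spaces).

Answer: 5,0

Derivation:
After 1 (h): row=0 col=0 char='r'
After 2 (b): row=0 col=0 char='r'
After 3 (k): row=0 col=0 char='r'
After 4 (w): row=0 col=6 char='s'
After 5 (w): row=0 col=11 char='t'
After 6 (h): row=0 col=10 char='_'
After 7 (G): row=5 col=0 char='d'
After 8 (w): row=5 col=4 char='o'
After 9 (j): row=5 col=4 char='o'
After 10 (0): row=5 col=0 char='d'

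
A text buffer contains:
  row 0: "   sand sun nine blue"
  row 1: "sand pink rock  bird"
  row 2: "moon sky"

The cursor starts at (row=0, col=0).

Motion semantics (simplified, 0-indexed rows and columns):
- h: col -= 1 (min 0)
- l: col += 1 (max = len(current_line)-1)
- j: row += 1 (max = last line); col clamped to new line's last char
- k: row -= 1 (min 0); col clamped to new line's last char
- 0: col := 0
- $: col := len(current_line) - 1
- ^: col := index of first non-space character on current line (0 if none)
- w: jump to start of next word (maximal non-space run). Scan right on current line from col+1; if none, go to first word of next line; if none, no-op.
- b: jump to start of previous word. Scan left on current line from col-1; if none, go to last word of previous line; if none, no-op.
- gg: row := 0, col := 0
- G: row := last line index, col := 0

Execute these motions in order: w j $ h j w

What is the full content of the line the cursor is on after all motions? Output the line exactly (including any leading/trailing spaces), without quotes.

Answer: moon sky

Derivation:
After 1 (w): row=0 col=3 char='s'
After 2 (j): row=1 col=3 char='d'
After 3 ($): row=1 col=19 char='d'
After 4 (h): row=1 col=18 char='r'
After 5 (j): row=2 col=7 char='y'
After 6 (w): row=2 col=7 char='y'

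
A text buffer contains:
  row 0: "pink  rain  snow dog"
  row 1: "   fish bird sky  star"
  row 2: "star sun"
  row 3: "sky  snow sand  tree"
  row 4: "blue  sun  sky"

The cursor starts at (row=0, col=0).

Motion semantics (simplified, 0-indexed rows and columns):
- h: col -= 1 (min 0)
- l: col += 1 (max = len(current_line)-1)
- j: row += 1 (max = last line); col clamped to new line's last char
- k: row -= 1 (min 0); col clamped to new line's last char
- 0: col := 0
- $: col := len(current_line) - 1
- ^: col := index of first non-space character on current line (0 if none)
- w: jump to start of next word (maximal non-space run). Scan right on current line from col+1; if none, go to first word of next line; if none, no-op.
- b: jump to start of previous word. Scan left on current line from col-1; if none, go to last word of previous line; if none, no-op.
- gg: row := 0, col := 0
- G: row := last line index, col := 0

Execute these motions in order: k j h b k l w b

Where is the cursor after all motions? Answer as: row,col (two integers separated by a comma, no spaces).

Answer: 0,17

Derivation:
After 1 (k): row=0 col=0 char='p'
After 2 (j): row=1 col=0 char='_'
After 3 (h): row=1 col=0 char='_'
After 4 (b): row=0 col=17 char='d'
After 5 (k): row=0 col=17 char='d'
After 6 (l): row=0 col=18 char='o'
After 7 (w): row=1 col=3 char='f'
After 8 (b): row=0 col=17 char='d'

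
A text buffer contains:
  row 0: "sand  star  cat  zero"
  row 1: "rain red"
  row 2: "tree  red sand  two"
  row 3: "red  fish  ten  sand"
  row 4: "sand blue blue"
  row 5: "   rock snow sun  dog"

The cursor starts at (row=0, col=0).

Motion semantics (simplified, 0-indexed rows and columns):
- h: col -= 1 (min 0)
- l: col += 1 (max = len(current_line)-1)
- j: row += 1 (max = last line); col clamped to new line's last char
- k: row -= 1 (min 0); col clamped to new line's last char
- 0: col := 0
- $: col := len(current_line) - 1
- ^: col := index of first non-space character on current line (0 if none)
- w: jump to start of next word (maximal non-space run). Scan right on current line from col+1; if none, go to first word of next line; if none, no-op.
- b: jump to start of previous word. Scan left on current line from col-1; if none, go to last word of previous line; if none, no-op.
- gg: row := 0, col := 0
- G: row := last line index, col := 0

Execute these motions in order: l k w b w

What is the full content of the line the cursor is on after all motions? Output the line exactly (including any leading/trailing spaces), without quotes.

Answer: sand  star  cat  zero

Derivation:
After 1 (l): row=0 col=1 char='a'
After 2 (k): row=0 col=1 char='a'
After 3 (w): row=0 col=6 char='s'
After 4 (b): row=0 col=0 char='s'
After 5 (w): row=0 col=6 char='s'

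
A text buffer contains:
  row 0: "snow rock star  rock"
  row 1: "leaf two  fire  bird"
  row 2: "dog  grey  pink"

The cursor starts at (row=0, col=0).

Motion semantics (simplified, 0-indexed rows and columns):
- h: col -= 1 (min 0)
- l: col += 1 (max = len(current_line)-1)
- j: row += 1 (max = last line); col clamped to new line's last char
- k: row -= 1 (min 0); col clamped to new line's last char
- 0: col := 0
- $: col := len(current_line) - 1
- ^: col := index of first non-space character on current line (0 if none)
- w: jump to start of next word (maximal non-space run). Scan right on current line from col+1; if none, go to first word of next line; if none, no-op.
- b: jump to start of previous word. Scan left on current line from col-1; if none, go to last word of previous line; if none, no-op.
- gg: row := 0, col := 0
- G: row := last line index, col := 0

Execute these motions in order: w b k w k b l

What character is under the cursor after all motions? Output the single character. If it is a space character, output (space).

After 1 (w): row=0 col=5 char='r'
After 2 (b): row=0 col=0 char='s'
After 3 (k): row=0 col=0 char='s'
After 4 (w): row=0 col=5 char='r'
After 5 (k): row=0 col=5 char='r'
After 6 (b): row=0 col=0 char='s'
After 7 (l): row=0 col=1 char='n'

Answer: n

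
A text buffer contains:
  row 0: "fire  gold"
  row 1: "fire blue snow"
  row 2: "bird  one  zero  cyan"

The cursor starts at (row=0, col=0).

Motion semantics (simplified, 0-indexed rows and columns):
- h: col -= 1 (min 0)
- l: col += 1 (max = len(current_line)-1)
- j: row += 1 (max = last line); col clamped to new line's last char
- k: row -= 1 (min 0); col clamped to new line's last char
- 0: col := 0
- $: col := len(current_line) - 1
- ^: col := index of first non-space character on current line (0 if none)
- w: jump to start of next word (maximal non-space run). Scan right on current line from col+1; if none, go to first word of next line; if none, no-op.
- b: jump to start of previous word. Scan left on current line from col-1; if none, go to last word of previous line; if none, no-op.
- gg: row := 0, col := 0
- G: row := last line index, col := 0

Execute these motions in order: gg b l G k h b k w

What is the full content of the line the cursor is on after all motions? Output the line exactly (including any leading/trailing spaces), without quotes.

Answer: fire blue snow

Derivation:
After 1 (gg): row=0 col=0 char='f'
After 2 (b): row=0 col=0 char='f'
After 3 (l): row=0 col=1 char='i'
After 4 (G): row=2 col=0 char='b'
After 5 (k): row=1 col=0 char='f'
After 6 (h): row=1 col=0 char='f'
After 7 (b): row=0 col=6 char='g'
After 8 (k): row=0 col=6 char='g'
After 9 (w): row=1 col=0 char='f'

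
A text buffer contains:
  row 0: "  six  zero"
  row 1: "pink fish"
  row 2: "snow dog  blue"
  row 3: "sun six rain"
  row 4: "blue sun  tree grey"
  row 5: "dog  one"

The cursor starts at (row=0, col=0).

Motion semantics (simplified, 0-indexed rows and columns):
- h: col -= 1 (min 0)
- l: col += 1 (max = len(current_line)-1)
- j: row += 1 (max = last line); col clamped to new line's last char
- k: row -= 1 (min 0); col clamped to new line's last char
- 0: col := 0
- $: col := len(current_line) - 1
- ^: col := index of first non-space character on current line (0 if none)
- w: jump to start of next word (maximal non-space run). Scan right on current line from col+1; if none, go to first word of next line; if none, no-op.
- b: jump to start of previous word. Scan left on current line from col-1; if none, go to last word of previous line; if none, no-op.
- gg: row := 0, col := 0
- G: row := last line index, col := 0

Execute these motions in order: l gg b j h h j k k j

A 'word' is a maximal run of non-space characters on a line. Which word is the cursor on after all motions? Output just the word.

After 1 (l): row=0 col=1 char='_'
After 2 (gg): row=0 col=0 char='_'
After 3 (b): row=0 col=0 char='_'
After 4 (j): row=1 col=0 char='p'
After 5 (h): row=1 col=0 char='p'
After 6 (h): row=1 col=0 char='p'
After 7 (j): row=2 col=0 char='s'
After 8 (k): row=1 col=0 char='p'
After 9 (k): row=0 col=0 char='_'
After 10 (j): row=1 col=0 char='p'

Answer: pink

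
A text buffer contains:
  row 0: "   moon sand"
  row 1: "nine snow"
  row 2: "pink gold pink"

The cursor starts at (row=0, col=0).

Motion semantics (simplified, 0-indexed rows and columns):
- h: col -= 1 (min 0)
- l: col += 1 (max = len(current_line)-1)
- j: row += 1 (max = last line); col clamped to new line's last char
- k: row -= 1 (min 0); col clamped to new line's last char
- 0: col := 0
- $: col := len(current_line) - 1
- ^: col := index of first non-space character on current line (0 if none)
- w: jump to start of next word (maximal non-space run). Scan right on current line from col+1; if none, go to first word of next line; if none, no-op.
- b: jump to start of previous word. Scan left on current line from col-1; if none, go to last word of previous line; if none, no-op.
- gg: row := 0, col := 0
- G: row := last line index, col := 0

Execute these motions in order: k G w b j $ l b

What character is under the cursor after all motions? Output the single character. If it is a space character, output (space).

After 1 (k): row=0 col=0 char='_'
After 2 (G): row=2 col=0 char='p'
After 3 (w): row=2 col=5 char='g'
After 4 (b): row=2 col=0 char='p'
After 5 (j): row=2 col=0 char='p'
After 6 ($): row=2 col=13 char='k'
After 7 (l): row=2 col=13 char='k'
After 8 (b): row=2 col=10 char='p'

Answer: p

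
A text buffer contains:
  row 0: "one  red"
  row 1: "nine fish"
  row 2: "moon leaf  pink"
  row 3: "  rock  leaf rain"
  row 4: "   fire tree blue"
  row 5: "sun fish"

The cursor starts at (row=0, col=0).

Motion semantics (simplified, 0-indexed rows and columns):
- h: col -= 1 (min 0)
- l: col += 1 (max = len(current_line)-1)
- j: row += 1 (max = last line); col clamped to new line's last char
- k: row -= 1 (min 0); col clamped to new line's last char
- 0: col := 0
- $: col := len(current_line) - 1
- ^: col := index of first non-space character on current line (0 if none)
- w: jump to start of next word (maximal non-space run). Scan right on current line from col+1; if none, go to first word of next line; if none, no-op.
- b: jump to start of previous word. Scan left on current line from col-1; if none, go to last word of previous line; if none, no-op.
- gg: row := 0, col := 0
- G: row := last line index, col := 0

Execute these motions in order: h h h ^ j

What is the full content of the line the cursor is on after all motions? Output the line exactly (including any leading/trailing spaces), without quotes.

Answer: nine fish

Derivation:
After 1 (h): row=0 col=0 char='o'
After 2 (h): row=0 col=0 char='o'
After 3 (h): row=0 col=0 char='o'
After 4 (^): row=0 col=0 char='o'
After 5 (j): row=1 col=0 char='n'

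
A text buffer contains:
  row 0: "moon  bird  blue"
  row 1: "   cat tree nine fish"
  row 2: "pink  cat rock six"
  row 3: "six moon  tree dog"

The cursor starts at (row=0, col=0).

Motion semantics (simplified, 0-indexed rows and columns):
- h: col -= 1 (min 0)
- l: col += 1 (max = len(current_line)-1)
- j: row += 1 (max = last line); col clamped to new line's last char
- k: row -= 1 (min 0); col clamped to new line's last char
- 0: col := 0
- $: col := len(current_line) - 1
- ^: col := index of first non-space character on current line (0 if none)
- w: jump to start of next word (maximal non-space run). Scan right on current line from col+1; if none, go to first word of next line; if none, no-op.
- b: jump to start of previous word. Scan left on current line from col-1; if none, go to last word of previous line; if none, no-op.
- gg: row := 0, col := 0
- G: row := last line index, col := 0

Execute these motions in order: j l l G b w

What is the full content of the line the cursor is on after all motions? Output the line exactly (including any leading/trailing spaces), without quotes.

After 1 (j): row=1 col=0 char='_'
After 2 (l): row=1 col=1 char='_'
After 3 (l): row=1 col=2 char='_'
After 4 (G): row=3 col=0 char='s'
After 5 (b): row=2 col=15 char='s'
After 6 (w): row=3 col=0 char='s'

Answer: six moon  tree dog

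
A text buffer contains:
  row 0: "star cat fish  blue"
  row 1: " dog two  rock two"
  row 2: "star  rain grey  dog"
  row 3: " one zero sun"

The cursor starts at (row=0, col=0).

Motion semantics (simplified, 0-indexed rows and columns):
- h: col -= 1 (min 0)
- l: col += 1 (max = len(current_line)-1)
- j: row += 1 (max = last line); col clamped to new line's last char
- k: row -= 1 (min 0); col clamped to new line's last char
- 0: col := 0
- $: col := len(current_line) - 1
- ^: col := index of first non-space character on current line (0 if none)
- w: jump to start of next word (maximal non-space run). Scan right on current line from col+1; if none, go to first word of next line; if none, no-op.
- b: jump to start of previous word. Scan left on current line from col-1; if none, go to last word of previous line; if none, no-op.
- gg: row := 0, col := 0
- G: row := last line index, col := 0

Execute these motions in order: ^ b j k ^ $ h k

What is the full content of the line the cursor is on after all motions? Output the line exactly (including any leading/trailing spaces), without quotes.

Answer: star cat fish  blue

Derivation:
After 1 (^): row=0 col=0 char='s'
After 2 (b): row=0 col=0 char='s'
After 3 (j): row=1 col=0 char='_'
After 4 (k): row=0 col=0 char='s'
After 5 (^): row=0 col=0 char='s'
After 6 ($): row=0 col=18 char='e'
After 7 (h): row=0 col=17 char='u'
After 8 (k): row=0 col=17 char='u'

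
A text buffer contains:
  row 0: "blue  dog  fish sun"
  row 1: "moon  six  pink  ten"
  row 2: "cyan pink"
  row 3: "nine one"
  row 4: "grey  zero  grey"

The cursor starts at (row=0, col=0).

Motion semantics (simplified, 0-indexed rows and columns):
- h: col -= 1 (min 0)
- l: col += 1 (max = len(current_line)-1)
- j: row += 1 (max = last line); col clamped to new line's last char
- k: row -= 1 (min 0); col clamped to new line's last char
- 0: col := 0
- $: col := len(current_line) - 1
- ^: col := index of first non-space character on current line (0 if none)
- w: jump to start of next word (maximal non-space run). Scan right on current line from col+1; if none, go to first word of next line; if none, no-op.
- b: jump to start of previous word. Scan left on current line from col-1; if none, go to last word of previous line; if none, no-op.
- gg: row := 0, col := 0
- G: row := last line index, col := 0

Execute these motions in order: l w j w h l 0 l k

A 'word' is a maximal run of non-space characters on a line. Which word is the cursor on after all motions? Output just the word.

Answer: blue

Derivation:
After 1 (l): row=0 col=1 char='l'
After 2 (w): row=0 col=6 char='d'
After 3 (j): row=1 col=6 char='s'
After 4 (w): row=1 col=11 char='p'
After 5 (h): row=1 col=10 char='_'
After 6 (l): row=1 col=11 char='p'
After 7 (0): row=1 col=0 char='m'
After 8 (l): row=1 col=1 char='o'
After 9 (k): row=0 col=1 char='l'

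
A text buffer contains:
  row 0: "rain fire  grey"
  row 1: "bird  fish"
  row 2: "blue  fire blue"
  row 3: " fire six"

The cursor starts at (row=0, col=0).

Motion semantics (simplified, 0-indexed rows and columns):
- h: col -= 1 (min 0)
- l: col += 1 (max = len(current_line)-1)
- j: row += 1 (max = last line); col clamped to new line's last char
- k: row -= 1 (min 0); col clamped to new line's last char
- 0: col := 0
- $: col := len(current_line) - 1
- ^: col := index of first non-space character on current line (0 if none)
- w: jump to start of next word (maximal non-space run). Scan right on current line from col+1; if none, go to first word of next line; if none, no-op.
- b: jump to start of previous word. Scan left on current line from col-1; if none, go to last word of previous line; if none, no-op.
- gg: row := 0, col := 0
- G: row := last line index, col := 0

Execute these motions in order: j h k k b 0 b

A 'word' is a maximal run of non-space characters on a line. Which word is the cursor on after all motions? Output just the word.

Answer: rain

Derivation:
After 1 (j): row=1 col=0 char='b'
After 2 (h): row=1 col=0 char='b'
After 3 (k): row=0 col=0 char='r'
After 4 (k): row=0 col=0 char='r'
After 5 (b): row=0 col=0 char='r'
After 6 (0): row=0 col=0 char='r'
After 7 (b): row=0 col=0 char='r'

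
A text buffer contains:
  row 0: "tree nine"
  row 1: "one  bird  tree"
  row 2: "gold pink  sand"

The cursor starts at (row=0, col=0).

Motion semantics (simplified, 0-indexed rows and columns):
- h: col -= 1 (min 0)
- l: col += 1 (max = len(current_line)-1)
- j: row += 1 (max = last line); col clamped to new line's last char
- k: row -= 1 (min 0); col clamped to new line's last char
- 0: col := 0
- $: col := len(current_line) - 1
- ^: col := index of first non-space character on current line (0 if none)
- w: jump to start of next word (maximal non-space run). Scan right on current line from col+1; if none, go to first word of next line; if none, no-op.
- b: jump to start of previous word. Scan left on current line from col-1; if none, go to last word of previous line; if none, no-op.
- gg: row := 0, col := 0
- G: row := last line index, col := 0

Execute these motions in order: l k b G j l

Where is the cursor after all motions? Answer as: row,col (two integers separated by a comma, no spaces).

Answer: 2,1

Derivation:
After 1 (l): row=0 col=1 char='r'
After 2 (k): row=0 col=1 char='r'
After 3 (b): row=0 col=0 char='t'
After 4 (G): row=2 col=0 char='g'
After 5 (j): row=2 col=0 char='g'
After 6 (l): row=2 col=1 char='o'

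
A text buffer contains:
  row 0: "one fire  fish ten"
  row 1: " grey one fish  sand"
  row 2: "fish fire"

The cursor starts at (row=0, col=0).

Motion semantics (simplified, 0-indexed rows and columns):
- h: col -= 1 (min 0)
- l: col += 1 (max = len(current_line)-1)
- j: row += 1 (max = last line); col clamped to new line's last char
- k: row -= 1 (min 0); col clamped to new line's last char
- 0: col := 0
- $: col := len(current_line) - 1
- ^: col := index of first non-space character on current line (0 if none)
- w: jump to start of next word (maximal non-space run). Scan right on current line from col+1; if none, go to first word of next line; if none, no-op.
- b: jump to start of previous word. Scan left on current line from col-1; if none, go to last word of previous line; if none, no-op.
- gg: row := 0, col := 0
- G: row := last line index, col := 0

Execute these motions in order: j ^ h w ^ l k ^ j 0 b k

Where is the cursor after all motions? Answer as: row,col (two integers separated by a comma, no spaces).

After 1 (j): row=1 col=0 char='_'
After 2 (^): row=1 col=1 char='g'
After 3 (h): row=1 col=0 char='_'
After 4 (w): row=1 col=1 char='g'
After 5 (^): row=1 col=1 char='g'
After 6 (l): row=1 col=2 char='r'
After 7 (k): row=0 col=2 char='e'
After 8 (^): row=0 col=0 char='o'
After 9 (j): row=1 col=0 char='_'
After 10 (0): row=1 col=0 char='_'
After 11 (b): row=0 col=15 char='t'
After 12 (k): row=0 col=15 char='t'

Answer: 0,15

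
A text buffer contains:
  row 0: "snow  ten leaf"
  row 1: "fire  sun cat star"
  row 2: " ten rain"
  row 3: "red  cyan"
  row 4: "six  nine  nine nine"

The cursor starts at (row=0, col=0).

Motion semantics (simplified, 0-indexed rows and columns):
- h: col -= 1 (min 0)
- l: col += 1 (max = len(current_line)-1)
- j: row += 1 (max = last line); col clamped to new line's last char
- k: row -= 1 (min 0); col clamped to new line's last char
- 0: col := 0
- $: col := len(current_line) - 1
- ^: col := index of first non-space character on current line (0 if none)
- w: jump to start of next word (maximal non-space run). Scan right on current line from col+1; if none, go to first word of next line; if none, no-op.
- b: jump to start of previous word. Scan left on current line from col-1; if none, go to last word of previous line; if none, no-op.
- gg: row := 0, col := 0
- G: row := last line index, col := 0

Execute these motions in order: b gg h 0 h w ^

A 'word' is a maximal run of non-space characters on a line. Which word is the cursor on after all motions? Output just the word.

Answer: snow

Derivation:
After 1 (b): row=0 col=0 char='s'
After 2 (gg): row=0 col=0 char='s'
After 3 (h): row=0 col=0 char='s'
After 4 (0): row=0 col=0 char='s'
After 5 (h): row=0 col=0 char='s'
After 6 (w): row=0 col=6 char='t'
After 7 (^): row=0 col=0 char='s'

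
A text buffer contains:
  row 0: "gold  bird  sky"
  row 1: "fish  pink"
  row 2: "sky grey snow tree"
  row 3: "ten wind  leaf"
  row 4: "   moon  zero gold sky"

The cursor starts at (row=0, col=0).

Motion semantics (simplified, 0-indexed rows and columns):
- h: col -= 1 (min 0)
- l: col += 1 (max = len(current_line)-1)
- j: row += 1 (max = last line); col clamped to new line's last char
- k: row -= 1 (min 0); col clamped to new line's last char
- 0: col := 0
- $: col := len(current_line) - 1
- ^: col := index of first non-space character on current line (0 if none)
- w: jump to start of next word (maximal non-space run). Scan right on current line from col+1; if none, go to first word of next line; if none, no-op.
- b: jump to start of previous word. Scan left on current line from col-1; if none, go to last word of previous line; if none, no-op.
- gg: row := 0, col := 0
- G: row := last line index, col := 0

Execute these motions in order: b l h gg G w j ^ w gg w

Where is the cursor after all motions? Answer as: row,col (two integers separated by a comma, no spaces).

Answer: 0,6

Derivation:
After 1 (b): row=0 col=0 char='g'
After 2 (l): row=0 col=1 char='o'
After 3 (h): row=0 col=0 char='g'
After 4 (gg): row=0 col=0 char='g'
After 5 (G): row=4 col=0 char='_'
After 6 (w): row=4 col=3 char='m'
After 7 (j): row=4 col=3 char='m'
After 8 (^): row=4 col=3 char='m'
After 9 (w): row=4 col=9 char='z'
After 10 (gg): row=0 col=0 char='g'
After 11 (w): row=0 col=6 char='b'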